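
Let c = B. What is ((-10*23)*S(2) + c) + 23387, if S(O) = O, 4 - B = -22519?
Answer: 45450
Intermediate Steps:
B = 22523 (B = 4 - 1*(-22519) = 4 + 22519 = 22523)
c = 22523
((-10*23)*S(2) + c) + 23387 = (-10*23*2 + 22523) + 23387 = (-230*2 + 22523) + 23387 = (-460 + 22523) + 23387 = 22063 + 23387 = 45450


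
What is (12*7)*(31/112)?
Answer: 93/4 ≈ 23.250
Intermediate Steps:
(12*7)*(31/112) = 84*(31*(1/112)) = 84*(31/112) = 93/4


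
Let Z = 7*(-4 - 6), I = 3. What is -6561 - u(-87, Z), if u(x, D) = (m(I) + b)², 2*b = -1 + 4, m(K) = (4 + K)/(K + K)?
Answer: -59113/9 ≈ -6568.1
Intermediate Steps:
Z = -70 (Z = 7*(-10) = -70)
m(K) = (4 + K)/(2*K) (m(K) = (4 + K)/((2*K)) = (4 + K)*(1/(2*K)) = (4 + K)/(2*K))
b = 3/2 (b = (-1 + 4)/2 = (½)*3 = 3/2 ≈ 1.5000)
u(x, D) = 64/9 (u(x, D) = ((½)*(4 + 3)/3 + 3/2)² = ((½)*(⅓)*7 + 3/2)² = (7/6 + 3/2)² = (8/3)² = 64/9)
-6561 - u(-87, Z) = -6561 - 1*64/9 = -6561 - 64/9 = -59113/9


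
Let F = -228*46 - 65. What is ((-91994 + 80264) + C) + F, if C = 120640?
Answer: 98357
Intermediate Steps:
F = -10553 (F = -10488 - 65 = -10553)
((-91994 + 80264) + C) + F = ((-91994 + 80264) + 120640) - 10553 = (-11730 + 120640) - 10553 = 108910 - 10553 = 98357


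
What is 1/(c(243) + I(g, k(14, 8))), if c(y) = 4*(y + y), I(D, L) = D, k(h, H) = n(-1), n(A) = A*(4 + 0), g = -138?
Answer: 1/1806 ≈ 0.00055371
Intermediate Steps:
n(A) = 4*A (n(A) = A*4 = 4*A)
k(h, H) = -4 (k(h, H) = 4*(-1) = -4)
c(y) = 8*y (c(y) = 4*(2*y) = 8*y)
1/(c(243) + I(g, k(14, 8))) = 1/(8*243 - 138) = 1/(1944 - 138) = 1/1806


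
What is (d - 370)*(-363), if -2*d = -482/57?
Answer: 2522729/19 ≈ 1.3278e+5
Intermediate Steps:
d = 241/57 (d = -(-241)/57 = -½*(-482/57) = 241/57 ≈ 4.2281)
(d - 370)*(-363) = (241/57 - 370)*(-363) = -20849/57*(-363) = 2522729/19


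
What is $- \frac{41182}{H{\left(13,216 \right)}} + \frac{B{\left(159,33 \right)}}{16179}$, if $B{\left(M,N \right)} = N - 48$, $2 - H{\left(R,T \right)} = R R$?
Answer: $\frac{222093691}{900631} \approx 246.6$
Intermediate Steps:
$H{\left(R,T \right)} = 2 - R^{2}$ ($H{\left(R,T \right)} = 2 - R R = 2 - R^{2}$)
$B{\left(M,N \right)} = -48 + N$
$- \frac{41182}{H{\left(13,216 \right)}} + \frac{B{\left(159,33 \right)}}{16179} = - \frac{41182}{2 - 13^{2}} + \frac{-48 + 33}{16179} = - \frac{41182}{2 - 169} - \frac{5}{5393} = - \frac{41182}{-167} - \frac{5}{5393} = \left(-41182\right) \left(- \frac{1}{167}\right) - \frac{5}{5393} = \frac{41182}{167} - \frac{5}{5393} = \frac{222093691}{900631}$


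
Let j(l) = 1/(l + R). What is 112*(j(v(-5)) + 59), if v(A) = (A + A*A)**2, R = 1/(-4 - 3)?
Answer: 18496576/2799 ≈ 6608.3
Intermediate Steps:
R = -1/7 (R = 1/(-7) = -1/7 ≈ -0.14286)
v(A) = (A + A**2)**2
j(l) = 1/(-1/7 + l) (j(l) = 1/(l - 1/7) = 1/(-1/7 + l))
112*(j(v(-5)) + 59) = 112*(7/(-1 + 7*((-5)**2*(1 - 5)**2)) + 59) = 112*(7/(-1 + 7*(25*(-4)**2)) + 59) = 112*(7/(-1 + 7*(25*16)) + 59) = 112*(7/(-1 + 7*400) + 59) = 112*(7/(-1 + 2800) + 59) = 112*(7/2799 + 59) = 112*(165148/2799) = 18496576/2799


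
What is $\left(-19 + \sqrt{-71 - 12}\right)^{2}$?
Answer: $\left(19 - i \sqrt{83}\right)^{2} \approx 278.0 - 346.2 i$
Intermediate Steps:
$\left(-19 + \sqrt{-71 - 12}\right)^{2} = \left(-19 + \sqrt{-83}\right)^{2} = \left(-19 + i \sqrt{83}\right)^{2}$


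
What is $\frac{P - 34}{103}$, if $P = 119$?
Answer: $\frac{85}{103} \approx 0.82524$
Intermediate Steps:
$\frac{P - 34}{103} = \frac{119 - 34}{103} = 85 \cdot \frac{1}{103} = \frac{85}{103}$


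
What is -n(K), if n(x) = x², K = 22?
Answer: -484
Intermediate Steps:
-n(K) = -1*22² = -1*484 = -484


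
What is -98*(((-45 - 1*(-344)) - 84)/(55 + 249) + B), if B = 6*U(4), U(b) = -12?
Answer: 1061977/152 ≈ 6986.7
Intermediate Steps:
B = -72 (B = 6*(-12) = -72)
-98*(((-45 - 1*(-344)) - 84)/(55 + 249) + B) = -98*(((-45 - 1*(-344)) - 84)/(55 + 249) - 72) = -98*(((-45 + 344) - 84)/304 - 72) = -98*((299 - 84)*(1/304) - 72) = -98*(215*(1/304) - 72) = -98*(215/304 - 72) = -98*(-21673/304) = 1061977/152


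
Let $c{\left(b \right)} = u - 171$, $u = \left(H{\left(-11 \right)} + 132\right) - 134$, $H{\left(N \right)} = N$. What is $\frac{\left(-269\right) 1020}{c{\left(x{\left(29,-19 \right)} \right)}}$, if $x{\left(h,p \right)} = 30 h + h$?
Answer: $\frac{68595}{46} \approx 1491.2$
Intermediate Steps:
$x{\left(h,p \right)} = 31 h$
$u = -13$ ($u = \left(-11 + 132\right) - 134 = 121 - 134 = -13$)
$c{\left(b \right)} = -184$ ($c{\left(b \right)} = -13 - 171 = -184$)
$\frac{\left(-269\right) 1020}{c{\left(x{\left(29,-19 \right)} \right)}} = \frac{\left(-269\right) 1020}{-184} = \left(-274380\right) \left(- \frac{1}{184}\right) = \frac{68595}{46}$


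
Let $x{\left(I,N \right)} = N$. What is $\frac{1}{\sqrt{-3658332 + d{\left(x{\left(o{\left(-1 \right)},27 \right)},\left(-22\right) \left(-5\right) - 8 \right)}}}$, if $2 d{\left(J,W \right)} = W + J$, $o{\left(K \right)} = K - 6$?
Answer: $- \frac{i \sqrt{14633070}}{7316535} \approx - 0.00052283 i$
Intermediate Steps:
$o{\left(K \right)} = -6 + K$ ($o{\left(K \right)} = K - 6 = -6 + K$)
$d{\left(J,W \right)} = \frac{J}{2} + \frac{W}{2}$ ($d{\left(J,W \right)} = \frac{W + J}{2} = \frac{J + W}{2} = \frac{J}{2} + \frac{W}{2}$)
$\frac{1}{\sqrt{-3658332 + d{\left(x{\left(o{\left(-1 \right)},27 \right)},\left(-22\right) \left(-5\right) - 8 \right)}}} = \frac{1}{\sqrt{-3658332 + \left(\frac{1}{2} \cdot 27 + \frac{\left(-22\right) \left(-5\right) - 8}{2}\right)}} = \frac{1}{\sqrt{-3658332 + \left(\frac{27}{2} + \frac{110 - 8}{2}\right)}} = \frac{1}{\sqrt{-3658332 + \left(\frac{27}{2} + \frac{1}{2} \cdot 102\right)}} = \frac{1}{\sqrt{-3658332 + \left(\frac{27}{2} + 51\right)}} = \frac{1}{\sqrt{-3658332 + \frac{129}{2}}} = \frac{1}{\sqrt{- \frac{7316535}{2}}} = \frac{1}{\frac{1}{2} i \sqrt{14633070}} = - \frac{i \sqrt{14633070}}{7316535}$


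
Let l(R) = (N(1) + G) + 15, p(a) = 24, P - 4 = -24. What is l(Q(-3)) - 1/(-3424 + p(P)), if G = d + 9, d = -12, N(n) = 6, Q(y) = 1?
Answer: 61201/3400 ≈ 18.000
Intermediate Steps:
P = -20 (P = 4 - 24 = -20)
G = -3 (G = -12 + 9 = -3)
l(R) = 18 (l(R) = (6 - 3) + 15 = 3 + 15 = 18)
l(Q(-3)) - 1/(-3424 + p(P)) = 18 - 1/(-3424 + 24) = 18 - 1/(-3400) = 18 - 1*(-1/3400) = 18 + 1/3400 = 61201/3400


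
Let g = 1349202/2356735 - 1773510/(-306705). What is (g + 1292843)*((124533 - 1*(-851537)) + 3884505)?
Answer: 60562795876779629020685/9637632109 ≈ 6.2840e+12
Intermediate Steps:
g = 306233339284/48188160545 (g = 1349202*(1/2356735) - 1773510*(-1/306705) = 1349202/2356735 + 118234/20447 = 306233339284/48188160545 ≈ 6.3549)
(g + 1292843)*((124533 - 1*(-851537)) + 3884505) = (306233339284/48188160545 + 1292843)*((124533 - 1*(-851537)) + 3884505) = 62300032276818719*((124533 + 851537) + 3884505)/48188160545 = 62300032276818719*(976070 + 3884505)/48188160545 = (62300032276818719/48188160545)*4860575 = 60562795876779629020685/9637632109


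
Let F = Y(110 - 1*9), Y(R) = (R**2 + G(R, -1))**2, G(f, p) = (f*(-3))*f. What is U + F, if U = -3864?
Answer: 416237740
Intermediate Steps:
G(f, p) = -3*f**2 (G(f, p) = (-3*f)*f = -3*f**2)
Y(R) = 4*R**4 (Y(R) = (R**2 - 3*R**2)**2 = (-2*R**2)**2 = 4*R**4)
F = 416241604 (F = 4*(110 - 1*9)**4 = 4*(110 - 9)**4 = 4*101**4 = 4*104060401 = 416241604)
U + F = -3864 + 416241604 = 416237740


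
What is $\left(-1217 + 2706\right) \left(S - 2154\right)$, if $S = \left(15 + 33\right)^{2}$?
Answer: $223350$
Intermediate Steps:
$S = 2304$ ($S = 48^{2} = 2304$)
$\left(-1217 + 2706\right) \left(S - 2154\right) = \left(-1217 + 2706\right) \left(2304 - 2154\right) = 1489 \cdot 150 = 223350$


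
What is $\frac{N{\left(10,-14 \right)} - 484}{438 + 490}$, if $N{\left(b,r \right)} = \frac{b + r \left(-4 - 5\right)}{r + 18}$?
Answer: $- \frac{225}{464} \approx -0.48491$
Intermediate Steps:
$N{\left(b,r \right)} = \frac{b - 9 r}{18 + r}$ ($N{\left(b,r \right)} = \frac{b + r \left(-9\right)}{18 + r} = \frac{b - 9 r}{18 + r}$)
$\frac{N{\left(10,-14 \right)} - 484}{438 + 490} = \frac{\frac{10 - -126}{18 - 14} - 484}{438 + 490} = \frac{\frac{10 + 126}{4} - 484}{928} = \left(\frac{1}{4} \cdot 136 - 484\right) \frac{1}{928} = \left(34 - 484\right) \frac{1}{928} = \left(-450\right) \frac{1}{928} = - \frac{225}{464}$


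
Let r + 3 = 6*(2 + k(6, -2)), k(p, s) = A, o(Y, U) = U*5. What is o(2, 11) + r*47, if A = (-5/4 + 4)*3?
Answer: 5609/2 ≈ 2804.5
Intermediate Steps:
o(Y, U) = 5*U
A = 33/4 (A = (-5*¼ + 4)*3 = (-5/4 + 4)*3 = (11/4)*3 = 33/4 ≈ 8.2500)
k(p, s) = 33/4
r = 117/2 (r = -3 + 6*(2 + 33/4) = -3 + 6*(41/4) = -3 + 123/2 = 117/2 ≈ 58.500)
o(2, 11) + r*47 = 5*11 + (117/2)*47 = 55 + 5499/2 = 5609/2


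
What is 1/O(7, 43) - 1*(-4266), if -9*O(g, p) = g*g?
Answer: 209025/49 ≈ 4265.8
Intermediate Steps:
O(g, p) = -g²/9 (O(g, p) = -g*g/9 = -g²/9)
1/O(7, 43) - 1*(-4266) = 1/(-⅑*7²) - 1*(-4266) = 1/(-⅑*49) + 4266 = 1/(-49/9) + 4266 = -9/49 + 4266 = 209025/49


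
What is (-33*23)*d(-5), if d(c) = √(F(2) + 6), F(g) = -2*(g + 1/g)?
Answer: -759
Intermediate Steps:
F(g) = -2*g - 2/g
d(c) = 1 (d(c) = √((-2*2 - 2/2) + 6) = √((-4 - 2*½) + 6) = √((-4 - 1) + 6) = √(-5 + 6) = √1 = 1)
(-33*23)*d(-5) = -33*23*1 = -759*1 = -759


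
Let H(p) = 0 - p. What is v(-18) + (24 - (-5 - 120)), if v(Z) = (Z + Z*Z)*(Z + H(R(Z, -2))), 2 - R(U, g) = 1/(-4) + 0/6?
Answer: -12095/2 ≈ -6047.5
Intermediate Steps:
R(U, g) = 9/4 (R(U, g) = 2 - (1/(-4) + 0/6) = 2 - (1*(-¼) + 0*(⅙)) = 2 - (-¼ + 0) = 2 - 1*(-¼) = 2 + ¼ = 9/4)
H(p) = -p
v(Z) = (-9/4 + Z)*(Z + Z²) (v(Z) = (Z + Z*Z)*(Z - 1*9/4) = (Z + Z²)*(Z - 9/4) = (Z + Z²)*(-9/4 + Z) = (-9/4 + Z)*(Z + Z²))
v(-18) + (24 - (-5 - 120)) = (¼)*(-18)*(-9 - 5*(-18) + 4*(-18)²) + (24 - (-5 - 120)) = (¼)*(-18)*(-9 + 90 + 4*324) + (24 - 1*(-125)) = (¼)*(-18)*(-9 + 90 + 1296) + (24 + 125) = (¼)*(-18)*1377 + 149 = -12393/2 + 149 = -12095/2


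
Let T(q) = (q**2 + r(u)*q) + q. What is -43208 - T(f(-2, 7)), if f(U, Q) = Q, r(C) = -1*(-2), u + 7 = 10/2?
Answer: -43278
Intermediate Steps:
u = -2 (u = -7 + 10/2 = -7 + 10*(1/2) = -7 + 5 = -2)
r(C) = 2
T(q) = q**2 + 3*q (T(q) = (q**2 + 2*q) + q = q**2 + 3*q)
-43208 - T(f(-2, 7)) = -43208 - 7*(3 + 7) = -43208 - 7*10 = -43208 - 1*70 = -43208 - 70 = -43278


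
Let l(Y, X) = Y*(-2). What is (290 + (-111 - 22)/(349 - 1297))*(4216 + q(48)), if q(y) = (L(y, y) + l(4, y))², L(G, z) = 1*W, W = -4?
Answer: 299807770/237 ≈ 1.2650e+6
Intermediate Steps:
L(G, z) = -4 (L(G, z) = 1*(-4) = -4)
l(Y, X) = -2*Y
q(y) = 144 (q(y) = (-4 - 2*4)² = (-4 - 8)² = (-12)² = 144)
(290 + (-111 - 22)/(349 - 1297))*(4216 + q(48)) = (290 + (-111 - 22)/(349 - 1297))*(4216 + 144) = (290 - 133/(-948))*4360 = (290 - 133*(-1/948))*4360 = (290 + 133/948)*4360 = (275053/948)*4360 = 299807770/237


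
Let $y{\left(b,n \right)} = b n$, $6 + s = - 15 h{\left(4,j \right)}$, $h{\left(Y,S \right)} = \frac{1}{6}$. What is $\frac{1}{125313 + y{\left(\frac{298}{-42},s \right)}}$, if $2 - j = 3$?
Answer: $\frac{42}{5265679} \approx 7.9762 \cdot 10^{-6}$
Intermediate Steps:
$j = -1$ ($j = 2 - 3 = -1$)
$h{\left(Y,S \right)} = \frac{1}{6}$
$s = - \frac{17}{2}$ ($s = -6 - \frac{5}{2} = - \frac{17}{2} \approx -8.5$)
$\frac{1}{125313 + y{\left(\frac{298}{-42},s \right)}} = \frac{1}{125313 + \frac{298}{-42} \left(- \frac{17}{2}\right)} = \frac{1}{125313 + 298 \left(- \frac{1}{42}\right) \left(- \frac{17}{2}\right)} = \frac{1}{125313 - - \frac{2533}{42}} = \frac{1}{125313 + \frac{2533}{42}} = \frac{1}{\frac{5265679}{42}} = \frac{42}{5265679}$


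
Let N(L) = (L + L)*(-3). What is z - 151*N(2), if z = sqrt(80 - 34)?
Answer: 1812 + sqrt(46) ≈ 1818.8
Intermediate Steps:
N(L) = -6*L (N(L) = (2*L)*(-3) = -6*L)
z = sqrt(46) ≈ 6.7823
z - 151*N(2) = sqrt(46) - (-906)*2 = sqrt(46) - 151*(-12) = sqrt(46) + 1812 = 1812 + sqrt(46)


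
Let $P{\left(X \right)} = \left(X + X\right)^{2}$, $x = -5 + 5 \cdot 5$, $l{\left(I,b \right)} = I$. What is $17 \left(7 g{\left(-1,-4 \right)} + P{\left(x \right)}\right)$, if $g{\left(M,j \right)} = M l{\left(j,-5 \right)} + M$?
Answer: $27557$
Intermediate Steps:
$g{\left(M,j \right)} = M + M j$ ($g{\left(M,j \right)} = M j + M = M + M j$)
$x = 20$ ($x = -5 + 25 = 20$)
$P{\left(X \right)} = 4 X^{2}$ ($P{\left(X \right)} = \left(2 X\right)^{2} = 4 X^{2}$)
$17 \left(7 g{\left(-1,-4 \right)} + P{\left(x \right)}\right) = 17 \left(7 \left(- (1 - 4)\right) + 4 \cdot 20^{2}\right) = 17 \left(7 \left(\left(-1\right) \left(-3\right)\right) + 4 \cdot 400\right) = 17 \left(7 \cdot 3 + 1600\right) = 17 \left(21 + 1600\right) = 17 \cdot 1621 = 27557$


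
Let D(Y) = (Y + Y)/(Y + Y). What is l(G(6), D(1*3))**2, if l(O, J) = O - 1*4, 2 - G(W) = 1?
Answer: 9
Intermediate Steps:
G(W) = 1 (G(W) = 2 - 1*1 = 2 - 1 = 1)
D(Y) = 1 (D(Y) = (2*Y)/((2*Y)) = (2*Y)*(1/(2*Y)) = 1)
l(O, J) = -4 + O (l(O, J) = O - 4 = -4 + O)
l(G(6), D(1*3))**2 = (-4 + 1)**2 = (-3)**2 = 9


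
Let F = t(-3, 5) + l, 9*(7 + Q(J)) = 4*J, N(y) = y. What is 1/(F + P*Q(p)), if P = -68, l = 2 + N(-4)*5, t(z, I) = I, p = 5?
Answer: 9/2807 ≈ 0.0032063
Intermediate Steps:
Q(J) = -7 + 4*J/9 (Q(J) = -7 + (4*J)/9 = -7 + 4*J/9)
l = -18 (l = 2 - 4*5 = 2 - 20 = -18)
F = -13 (F = 5 - 18 = -13)
1/(F + P*Q(p)) = 1/(-13 - 68*(-7 + (4/9)*5)) = 1/(-13 - 68*(-7 + 20/9)) = 1/(-13 - 68*(-43/9)) = 1/(-13 + 2924/9) = 1/(2807/9) = 9/2807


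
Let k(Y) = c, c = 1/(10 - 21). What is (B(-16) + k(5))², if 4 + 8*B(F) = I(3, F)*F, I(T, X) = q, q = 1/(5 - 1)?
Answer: 144/121 ≈ 1.1901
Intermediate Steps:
q = ¼ (q = 1/4 = ¼ ≈ 0.25000)
I(T, X) = ¼
c = -1/11 (c = 1/(-11) = -1/11 ≈ -0.090909)
k(Y) = -1/11
B(F) = -½ + F/32 (B(F) = -½ + (F/4)/8 = -½ + F/32)
(B(-16) + k(5))² = ((-½ + (1/32)*(-16)) - 1/11)² = ((-½ - ½) - 1/11)² = (-1 - 1/11)² = (-12/11)² = 144/121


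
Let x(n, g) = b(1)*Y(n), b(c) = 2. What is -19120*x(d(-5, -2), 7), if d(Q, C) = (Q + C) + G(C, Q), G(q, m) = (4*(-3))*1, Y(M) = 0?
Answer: 0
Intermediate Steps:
G(q, m) = -12 (G(q, m) = -12*1 = -12)
d(Q, C) = -12 + C + Q (d(Q, C) = (Q + C) - 12 = (C + Q) - 12 = -12 + C + Q)
x(n, g) = 0 (x(n, g) = 2*0 = 0)
-19120*x(d(-5, -2), 7) = -19120*0 = 0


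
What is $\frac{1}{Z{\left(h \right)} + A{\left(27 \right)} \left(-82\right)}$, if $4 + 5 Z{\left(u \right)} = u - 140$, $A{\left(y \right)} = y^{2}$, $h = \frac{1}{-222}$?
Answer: $- \frac{1110}{66385549} \approx -1.672 \cdot 10^{-5}$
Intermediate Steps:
$h = - \frac{1}{222} \approx -0.0045045$
$Z{\left(u \right)} = - \frac{144}{5} + \frac{u}{5}$ ($Z{\left(u \right)} = - \frac{4}{5} + \frac{u - 140}{5} = - \frac{4}{5} + \frac{-140 + u}{5} = - \frac{4}{5} + \left(-28 + \frac{u}{5}\right) = - \frac{144}{5} + \frac{u}{5}$)
$\frac{1}{Z{\left(h \right)} + A{\left(27 \right)} \left(-82\right)} = \frac{1}{\left(- \frac{144}{5} + \frac{1}{5} \left(- \frac{1}{222}\right)\right) + 27^{2} \left(-82\right)} = \frac{1}{\left(- \frac{144}{5} - \frac{1}{1110}\right) + 729 \left(-82\right)} = \frac{1}{- \frac{31969}{1110} - 59778} = \frac{1}{- \frac{66385549}{1110}} = - \frac{1110}{66385549}$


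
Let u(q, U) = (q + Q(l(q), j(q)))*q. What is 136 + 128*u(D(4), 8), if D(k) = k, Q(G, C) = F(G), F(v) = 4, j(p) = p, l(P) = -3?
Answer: 4232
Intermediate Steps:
Q(G, C) = 4
u(q, U) = q*(4 + q) (u(q, U) = (q + 4)*q = (4 + q)*q = q*(4 + q))
136 + 128*u(D(4), 8) = 136 + 128*(4*(4 + 4)) = 136 + 128*(4*8) = 136 + 128*32 = 136 + 4096 = 4232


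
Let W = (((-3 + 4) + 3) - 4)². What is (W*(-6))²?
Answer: 0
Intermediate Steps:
W = 0 (W = ((1 + 3) - 4)² = (4 - 4)² = 0² = 0)
(W*(-6))² = (0*(-6))² = 0² = 0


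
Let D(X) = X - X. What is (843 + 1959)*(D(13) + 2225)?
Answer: 6234450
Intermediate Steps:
D(X) = 0
(843 + 1959)*(D(13) + 2225) = (843 + 1959)*(0 + 2225) = 2802*2225 = 6234450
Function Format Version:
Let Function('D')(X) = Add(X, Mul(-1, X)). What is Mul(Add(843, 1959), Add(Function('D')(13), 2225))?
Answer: 6234450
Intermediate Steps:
Function('D')(X) = 0
Mul(Add(843, 1959), Add(Function('D')(13), 2225)) = Mul(Add(843, 1959), Add(0, 2225)) = Mul(2802, 2225) = 6234450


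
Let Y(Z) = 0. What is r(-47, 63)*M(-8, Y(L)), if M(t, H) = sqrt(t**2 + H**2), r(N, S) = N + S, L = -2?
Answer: 128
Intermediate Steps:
M(t, H) = sqrt(H**2 + t**2)
r(-47, 63)*M(-8, Y(L)) = (-47 + 63)*sqrt(0**2 + (-8)**2) = 16*sqrt(0 + 64) = 16*sqrt(64) = 16*8 = 128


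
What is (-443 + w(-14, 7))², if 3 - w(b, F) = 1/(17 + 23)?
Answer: 309795201/1600 ≈ 1.9362e+5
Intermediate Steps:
w(b, F) = 119/40 (w(b, F) = 3 - 1/(17 + 23) = 3 - 1/40 = 119/40)
(-443 + w(-14, 7))² = (-443 + 119/40)² = (-17601/40)² = 309795201/1600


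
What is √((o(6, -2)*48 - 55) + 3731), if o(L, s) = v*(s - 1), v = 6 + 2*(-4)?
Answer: 2*√991 ≈ 62.960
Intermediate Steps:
v = -2 (v = 6 - 8 = -2)
o(L, s) = 2 - 2*s (o(L, s) = -2*(s - 1) = -2*(-1 + s) = 2 - 2*s)
√((o(6, -2)*48 - 55) + 3731) = √(((2 - 2*(-2))*48 - 55) + 3731) = √(((2 + 4)*48 - 55) + 3731) = √((6*48 - 55) + 3731) = √((288 - 55) + 3731) = √(233 + 3731) = √3964 = 2*√991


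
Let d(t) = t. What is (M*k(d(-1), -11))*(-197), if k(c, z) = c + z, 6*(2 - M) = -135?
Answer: 57918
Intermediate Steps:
M = 49/2 (M = 2 - ⅙*(-135) = 2 + 45/2 = 49/2 ≈ 24.500)
(M*k(d(-1), -11))*(-197) = (49*(-1 - 11)/2)*(-197) = ((49/2)*(-12))*(-197) = -294*(-197) = 57918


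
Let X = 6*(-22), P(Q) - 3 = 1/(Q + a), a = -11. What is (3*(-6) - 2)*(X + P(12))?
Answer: 2560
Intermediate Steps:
P(Q) = 3 + 1/(-11 + Q) (P(Q) = 3 + 1/(Q - 11) = 3 + 1/(-11 + Q))
X = -132
(3*(-6) - 2)*(X + P(12)) = (3*(-6) - 2)*(-132 + (-32 + 3*12)/(-11 + 12)) = (-18 - 2)*(-132 + (-32 + 36)/1) = -20*(-132 + 1*4) = -20*(-132 + 4) = -20*(-128) = 2560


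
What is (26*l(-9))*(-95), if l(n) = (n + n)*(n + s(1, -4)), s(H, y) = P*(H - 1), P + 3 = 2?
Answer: -400140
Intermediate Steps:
P = -1 (P = -3 + 2 = -1)
s(H, y) = 1 - H (s(H, y) = -(H - 1) = -(-1 + H) = 1 - H)
l(n) = 2*n² (l(n) = (n + n)*(n + (1 - 1*1)) = (2*n)*(n + (1 - 1)) = (2*n)*(n + 0) = (2*n)*n = 2*n²)
(26*l(-9))*(-95) = (26*(2*(-9)²))*(-95) = (26*(2*81))*(-95) = (26*162)*(-95) = 4212*(-95) = -400140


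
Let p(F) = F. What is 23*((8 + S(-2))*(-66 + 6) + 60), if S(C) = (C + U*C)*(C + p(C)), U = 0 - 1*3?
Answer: 12420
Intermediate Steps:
U = -3 (U = 0 - 3 = -3)
S(C) = -4*C**2 (S(C) = (C - 3*C)*(C + C) = (-2*C)*(2*C) = -4*C**2)
23*((8 + S(-2))*(-66 + 6) + 60) = 23*((8 - 4*(-2)**2)*(-66 + 6) + 60) = 23*((8 - 4*4)*(-60) + 60) = 23*((8 - 16)*(-60) + 60) = 23*(-8*(-60) + 60) = 23*(480 + 60) = 23*540 = 12420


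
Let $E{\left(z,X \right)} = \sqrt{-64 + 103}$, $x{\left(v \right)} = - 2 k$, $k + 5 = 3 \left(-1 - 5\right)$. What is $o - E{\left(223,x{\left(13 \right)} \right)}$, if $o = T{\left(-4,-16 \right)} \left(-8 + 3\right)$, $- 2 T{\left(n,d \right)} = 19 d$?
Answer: $-760 - \sqrt{39} \approx -766.25$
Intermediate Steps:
$k = -23$ ($k = -5 + 3 \left(-1 - 5\right) = -5 + 3 \left(-6\right) = -5 - 18 = -23$)
$x{\left(v \right)} = 46$ ($x{\left(v \right)} = \left(-2\right) \left(-23\right) = 46$)
$T{\left(n,d \right)} = - \frac{19 d}{2}$
$E{\left(z,X \right)} = \sqrt{39}$
$o = -760$ ($o = \left(- \frac{19}{2}\right) \left(-16\right) \left(-8 + 3\right) = 152 \left(-5\right) = -760$)
$o - E{\left(223,x{\left(13 \right)} \right)} = -760 - \sqrt{39}$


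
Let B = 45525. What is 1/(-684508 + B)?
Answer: -1/638983 ≈ -1.5650e-6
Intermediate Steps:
1/(-684508 + B) = 1/(-684508 + 45525) = 1/(-638983) = -1/638983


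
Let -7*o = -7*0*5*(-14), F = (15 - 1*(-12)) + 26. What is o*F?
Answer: 0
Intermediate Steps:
F = 53 (F = (15 + 12) + 26 = 27 + 26 = 53)
o = 0 (o = -(-1)*(0*5)*(-14) = -(-1)*0*(-14) = -(-1)*0 = -⅐*0 = 0)
o*F = 0*53 = 0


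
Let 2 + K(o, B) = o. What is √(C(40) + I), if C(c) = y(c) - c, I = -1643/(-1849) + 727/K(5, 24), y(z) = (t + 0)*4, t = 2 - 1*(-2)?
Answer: 2*√912018/129 ≈ 14.806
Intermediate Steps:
t = 4 (t = 2 + 2 = 4)
K(o, B) = -2 + o
y(z) = 16 (y(z) = (4 + 0)*4 = 4*4 = 16)
I = 1349152/5547 (I = -1643/(-1849) + 727/(-2 + 5) = -1643*(-1/1849) + 727/3 = 1643/1849 + 727*(⅓) = 1643/1849 + 727/3 = 1349152/5547 ≈ 243.22)
C(c) = 16 - c
√(C(40) + I) = √((16 - 1*40) + 1349152/5547) = √((16 - 40) + 1349152/5547) = √(-24 + 1349152/5547) = √(1216024/5547) = 2*√912018/129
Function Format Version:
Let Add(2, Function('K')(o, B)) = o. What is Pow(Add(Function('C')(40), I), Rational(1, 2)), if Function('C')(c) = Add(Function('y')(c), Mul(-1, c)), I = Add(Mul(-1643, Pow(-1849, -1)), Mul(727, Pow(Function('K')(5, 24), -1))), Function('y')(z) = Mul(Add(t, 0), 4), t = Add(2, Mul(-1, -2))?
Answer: Mul(Rational(2, 129), Pow(912018, Rational(1, 2))) ≈ 14.806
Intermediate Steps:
t = 4 (t = Add(2, 2) = 4)
Function('K')(o, B) = Add(-2, o)
Function('y')(z) = 16 (Function('y')(z) = Mul(Add(4, 0), 4) = Mul(4, 4) = 16)
I = Rational(1349152, 5547) (I = Add(Mul(-1643, Pow(-1849, -1)), Mul(727, Pow(Add(-2, 5), -1))) = Add(Mul(-1643, Rational(-1, 1849)), Mul(727, Pow(3, -1))) = Add(Rational(1643, 1849), Mul(727, Rational(1, 3))) = Add(Rational(1643, 1849), Rational(727, 3)) = Rational(1349152, 5547) ≈ 243.22)
Function('C')(c) = Add(16, Mul(-1, c))
Pow(Add(Function('C')(40), I), Rational(1, 2)) = Pow(Add(Add(16, Mul(-1, 40)), Rational(1349152, 5547)), Rational(1, 2)) = Pow(Add(Add(16, -40), Rational(1349152, 5547)), Rational(1, 2)) = Pow(Add(-24, Rational(1349152, 5547)), Rational(1, 2)) = Pow(Rational(1216024, 5547), Rational(1, 2)) = Mul(Rational(2, 129), Pow(912018, Rational(1, 2)))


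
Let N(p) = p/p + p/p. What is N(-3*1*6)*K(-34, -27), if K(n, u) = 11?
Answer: 22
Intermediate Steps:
N(p) = 2 (N(p) = 1 + 1 = 2)
N(-3*1*6)*K(-34, -27) = 2*11 = 22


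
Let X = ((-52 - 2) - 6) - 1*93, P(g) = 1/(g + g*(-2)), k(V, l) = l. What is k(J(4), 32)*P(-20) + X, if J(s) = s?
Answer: -757/5 ≈ -151.40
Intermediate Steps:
P(g) = -1/g (P(g) = 1/(g - 2*g) = 1/(-g) = -1/g)
X = -153 (X = (-54 - 6) - 93 = -60 - 93 = -153)
k(J(4), 32)*P(-20) + X = 32*(-1/(-20)) - 153 = 32*(-1*(-1/20)) - 153 = 32*(1/20) - 153 = 8/5 - 153 = -757/5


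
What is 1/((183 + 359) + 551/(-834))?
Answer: 834/451477 ≈ 0.0018473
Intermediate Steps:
1/((183 + 359) + 551/(-834)) = 1/(542 + 551*(-1/834)) = 1/(542 - 551/834) = 1/(451477/834) = 834/451477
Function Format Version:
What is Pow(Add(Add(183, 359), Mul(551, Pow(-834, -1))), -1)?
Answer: Rational(834, 451477) ≈ 0.0018473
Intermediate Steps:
Pow(Add(Add(183, 359), Mul(551, Pow(-834, -1))), -1) = Pow(Add(542, Mul(551, Rational(-1, 834))), -1) = Pow(Add(542, Rational(-551, 834)), -1) = Pow(Rational(451477, 834), -1) = Rational(834, 451477)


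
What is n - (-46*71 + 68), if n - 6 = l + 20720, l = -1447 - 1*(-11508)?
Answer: 33985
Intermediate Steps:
l = 10061 (l = -1447 + 11508 = 10061)
n = 30787 (n = 6 + (10061 + 20720) = 6 + 30781 = 30787)
n - (-46*71 + 68) = 30787 - (-46*71 + 68) = 30787 - (-3266 + 68) = 30787 - 1*(-3198) = 30787 + 3198 = 33985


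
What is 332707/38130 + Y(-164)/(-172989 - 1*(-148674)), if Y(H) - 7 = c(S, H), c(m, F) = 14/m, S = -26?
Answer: 7010921083/803513490 ≈ 8.7253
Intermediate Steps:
Y(H) = 84/13 (Y(H) = 7 + 14/(-26) = 7 + 14*(-1/26) = 7 - 7/13 = 84/13)
332707/38130 + Y(-164)/(-172989 - 1*(-148674)) = 332707/38130 + 84/(13*(-172989 - 1*(-148674))) = 332707*(1/38130) + 84/(13*(-172989 + 148674)) = 332707/38130 + (84/13)/(-24315) = 332707/38130 + (84/13)*(-1/24315) = 332707/38130 - 28/105365 = 7010921083/803513490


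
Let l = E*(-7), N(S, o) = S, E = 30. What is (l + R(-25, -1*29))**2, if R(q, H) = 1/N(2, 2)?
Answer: 175561/4 ≈ 43890.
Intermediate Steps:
l = -210 (l = 30*(-7) = -210)
R(q, H) = 1/2
(l + R(-25, -1*29))**2 = (-210 + 1/2)**2 = (-419/2)**2 = 175561/4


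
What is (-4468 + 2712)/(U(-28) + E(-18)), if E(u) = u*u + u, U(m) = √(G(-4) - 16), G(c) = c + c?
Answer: -44778/7805 + 878*I*√6/23415 ≈ -5.7371 + 0.091849*I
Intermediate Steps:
G(c) = 2*c
U(m) = 2*I*√6 (U(m) = √(2*(-4) - 16) = √(-8 - 16) = √(-24) = 2*I*√6)
E(u) = u + u² (E(u) = u² + u = u + u²)
(-4468 + 2712)/(U(-28) + E(-18)) = (-4468 + 2712)/(2*I*√6 - 18*(1 - 18)) = -1756/(2*I*√6 - 18*(-17)) = -1756/(2*I*√6 + 306) = -1756/(306 + 2*I*√6)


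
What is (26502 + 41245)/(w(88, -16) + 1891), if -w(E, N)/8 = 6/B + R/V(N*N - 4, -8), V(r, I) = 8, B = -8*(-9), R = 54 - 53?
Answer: 203241/5668 ≈ 35.858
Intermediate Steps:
R = 1
B = 72
w(E, N) = -5/3 (w(E, N) = -8*(6/72 + 1/8) = -8*(6*(1/72) + 1*(⅛)) = -8*(1/12 + ⅛) = -8*5/24 = -5/3)
(26502 + 41245)/(w(88, -16) + 1891) = (26502 + 41245)/(-5/3 + 1891) = 67747/(5668/3) = 67747*(3/5668) = 203241/5668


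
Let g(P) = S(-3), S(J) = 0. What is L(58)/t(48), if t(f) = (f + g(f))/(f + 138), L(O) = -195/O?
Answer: -6045/464 ≈ -13.028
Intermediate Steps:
g(P) = 0
t(f) = f/(138 + f) (t(f) = (f + 0)/(f + 138) = f/(138 + f))
L(58)/t(48) = (-195/58)/((48/(138 + 48))) = (-195*1/58)/((48/186)) = -195/(58*(48*(1/186))) = -195/(58*8/31) = -195/58*31/8 = -6045/464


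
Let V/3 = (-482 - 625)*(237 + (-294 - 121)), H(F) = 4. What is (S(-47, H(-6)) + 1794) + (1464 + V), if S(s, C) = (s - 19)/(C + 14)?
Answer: 1783177/3 ≈ 5.9439e+5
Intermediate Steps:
V = 591138 (V = 3*((-482 - 625)*(237 + (-294 - 121))) = 3*(-1107*(237 - 415)) = 3*(-1107*(-178)) = 3*197046 = 591138)
S(s, C) = (-19 + s)/(14 + C)
(S(-47, H(-6)) + 1794) + (1464 + V) = ((-19 - 47)/(14 + 4) + 1794) + (1464 + 591138) = (-66/18 + 1794) + 592602 = ((1/18)*(-66) + 1794) + 592602 = (-11/3 + 1794) + 592602 = 5371/3 + 592602 = 1783177/3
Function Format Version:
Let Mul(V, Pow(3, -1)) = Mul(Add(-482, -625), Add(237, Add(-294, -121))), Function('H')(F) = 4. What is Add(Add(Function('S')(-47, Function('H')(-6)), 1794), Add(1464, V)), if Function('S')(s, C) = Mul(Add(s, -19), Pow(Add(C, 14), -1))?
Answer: Rational(1783177, 3) ≈ 5.9439e+5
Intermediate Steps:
V = 591138 (V = Mul(3, Mul(Add(-482, -625), Add(237, Add(-294, -121)))) = Mul(3, Mul(-1107, Add(237, -415))) = Mul(3, Mul(-1107, -178)) = Mul(3, 197046) = 591138)
Function('S')(s, C) = Mul(Pow(Add(14, C), -1), Add(-19, s)) (Function('S')(s, C) = Mul(Add(-19, s), Pow(Add(14, C), -1)) = Mul(Pow(Add(14, C), -1), Add(-19, s)))
Add(Add(Function('S')(-47, Function('H')(-6)), 1794), Add(1464, V)) = Add(Add(Mul(Pow(Add(14, 4), -1), Add(-19, -47)), 1794), Add(1464, 591138)) = Add(Add(Mul(Pow(18, -1), -66), 1794), 592602) = Add(Add(Mul(Rational(1, 18), -66), 1794), 592602) = Add(Add(Rational(-11, 3), 1794), 592602) = Add(Rational(5371, 3), 592602) = Rational(1783177, 3)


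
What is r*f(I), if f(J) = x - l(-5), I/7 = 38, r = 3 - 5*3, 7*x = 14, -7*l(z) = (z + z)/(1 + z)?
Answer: -198/7 ≈ -28.286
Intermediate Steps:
l(z) = -2*z/(7*(1 + z)) (l(z) = -(z + z)/(7*(1 + z)) = -2*z/(7*(1 + z)))
x = 2 (x = (1/7)*14 = 2)
r = -12 (r = 3 - 15 = -12)
I = 266 (I = 7*38 = 266)
f(J) = 33/14 (f(J) = 2 - (-2)*(-5)/(7 + 7*(-5)) = 2 - (-2)*(-5)/(7 - 35) = 2 - (-2)*(-5)/(-28) = 2 - (-2)*(-5)*(-1)/28 = 2 - 1*(-5/14) = 2 + 5/14 = 33/14)
r*f(I) = -12*33/14 = -198/7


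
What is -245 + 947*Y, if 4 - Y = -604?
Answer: 575531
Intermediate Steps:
Y = 608 (Y = 4 - 1*(-604) = 4 + 604 = 608)
-245 + 947*Y = -245 + 947*608 = -245 + 575776 = 575531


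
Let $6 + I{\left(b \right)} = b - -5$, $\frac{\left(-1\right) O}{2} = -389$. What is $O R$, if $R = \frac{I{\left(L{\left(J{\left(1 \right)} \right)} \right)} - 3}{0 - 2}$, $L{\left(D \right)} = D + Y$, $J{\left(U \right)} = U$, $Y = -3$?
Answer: $2334$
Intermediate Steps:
$O = 778$ ($O = \left(-2\right) \left(-389\right) = 778$)
$L{\left(D \right)} = -3 + D$ ($L{\left(D \right)} = D - 3 = -3 + D$)
$I{\left(b \right)} = -1 + b$ ($I{\left(b \right)} = -6 + \left(b - -5\right) = -6 + \left(b + 5\right) = -6 + \left(5 + b\right) = -1 + b$)
$R = 3$ ($R = \frac{\left(-1 + \left(-3 + 1\right)\right) - 3}{0 - 2} = \frac{\left(-1 - 2\right) - 3}{-2} = \left(-3 - 3\right) \left(- \frac{1}{2}\right) = \left(-6\right) \left(- \frac{1}{2}\right) = 3$)
$O R = 778 \cdot 3 = 2334$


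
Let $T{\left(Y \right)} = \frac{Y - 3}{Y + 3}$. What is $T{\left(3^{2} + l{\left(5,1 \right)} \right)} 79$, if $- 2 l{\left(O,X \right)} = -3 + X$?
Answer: $\frac{553}{13} \approx 42.538$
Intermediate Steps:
$l{\left(O,X \right)} = \frac{3}{2} - \frac{X}{2}$ ($l{\left(O,X \right)} = - \frac{-3 + X}{2} = \frac{3}{2} - \frac{X}{2}$)
$T{\left(Y \right)} = \frac{-3 + Y}{3 + Y}$
$T{\left(3^{2} + l{\left(5,1 \right)} \right)} 79 = \frac{-3 + \left(3^{2} + \left(\frac{3}{2} - \frac{1}{2}\right)\right)}{3 + \left(3^{2} + \left(\frac{3}{2} - \frac{1}{2}\right)\right)} 79 = \frac{-3 + \left(9 + \left(\frac{3}{2} - \frac{1}{2}\right)\right)}{3 + \left(9 + \left(\frac{3}{2} - \frac{1}{2}\right)\right)} 79 = \frac{-3 + \left(9 + 1\right)}{3 + \left(9 + 1\right)} 79 = \frac{-3 + 10}{3 + 10} \cdot 79 = \frac{1}{13} \cdot 7 \cdot 79 = \frac{7}{13} \cdot 79 = \frac{553}{13}$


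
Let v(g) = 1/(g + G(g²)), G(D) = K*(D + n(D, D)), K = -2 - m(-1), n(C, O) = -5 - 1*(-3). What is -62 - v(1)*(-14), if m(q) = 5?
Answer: -241/4 ≈ -60.250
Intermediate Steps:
n(C, O) = -2 (n(C, O) = -5 + 3 = -2)
K = -7 (K = -2 - 1*5 = -2 - 5 = -7)
G(D) = 14 - 7*D (G(D) = -7*(D - 2) = -7*(-2 + D) = 14 - 7*D)
v(g) = 1/(14 + g - 7*g²) (v(g) = 1/(g + (14 - 7*g²)) = 1/(14 + g - 7*g²))
-62 - v(1)*(-14) = -62 - (-14)/(14 + 1 - 7*1²) = -62 - (-14)/(14 + 1 - 7*1) = -62 - (-14)/(14 + 1 - 7) = -62 - (-14)/8 = -62 - 1*(-7/4) = -62 + 7/4 = -241/4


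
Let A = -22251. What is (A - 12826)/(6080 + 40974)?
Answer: -5011/6722 ≈ -0.74546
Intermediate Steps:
(A - 12826)/(6080 + 40974) = (-22251 - 12826)/(6080 + 40974) = -35077/47054 = -35077*1/47054 = -5011/6722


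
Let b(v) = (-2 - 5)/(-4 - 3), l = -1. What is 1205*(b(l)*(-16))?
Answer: -19280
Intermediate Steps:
b(v) = 1 (b(v) = -7/(-7) = -7*(-1/7) = 1)
1205*(b(l)*(-16)) = 1205*(1*(-16)) = 1205*(-16) = -19280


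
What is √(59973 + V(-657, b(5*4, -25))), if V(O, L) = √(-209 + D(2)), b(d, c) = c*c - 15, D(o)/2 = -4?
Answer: √(59973 + I*√217) ≈ 244.89 + 0.03*I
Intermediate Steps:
D(o) = -8 (D(o) = 2*(-4) = -8)
b(d, c) = -15 + c² (b(d, c) = c² - 15 = -15 + c²)
V(O, L) = I*√217 (V(O, L) = √(-209 - 8) = √(-217) = I*√217)
√(59973 + V(-657, b(5*4, -25))) = √(59973 + I*√217)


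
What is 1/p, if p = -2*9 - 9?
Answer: -1/27 ≈ -0.037037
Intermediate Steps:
p = -27 (p = -18 - 9 = -27)
1/p = 1/(-27) = -1/27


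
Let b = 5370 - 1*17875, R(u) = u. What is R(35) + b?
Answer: -12470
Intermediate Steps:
b = -12505 (b = 5370 - 17875 = -12505)
R(35) + b = 35 - 12505 = -12470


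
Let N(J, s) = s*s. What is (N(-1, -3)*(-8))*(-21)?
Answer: 1512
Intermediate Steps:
N(J, s) = s²
(N(-1, -3)*(-8))*(-21) = ((-3)²*(-8))*(-21) = (9*(-8))*(-21) = -72*(-21) = 1512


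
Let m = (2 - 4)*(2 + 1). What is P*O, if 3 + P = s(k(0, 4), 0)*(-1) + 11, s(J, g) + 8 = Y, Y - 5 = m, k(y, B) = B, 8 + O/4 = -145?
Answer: -10404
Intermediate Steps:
O = -612 (O = -32 + 4*(-145) = -32 - 580 = -612)
m = -6 (m = -2*3 = -6)
Y = -1 (Y = 5 - 6 = -1)
s(J, g) = -9 (s(J, g) = -8 - 1 = -9)
P = 17 (P = -3 + (-9*(-1) + 11) = -3 + (9 + 11) = -3 + 20 = 17)
P*O = 17*(-612) = -10404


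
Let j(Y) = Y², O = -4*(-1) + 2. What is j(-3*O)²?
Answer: 104976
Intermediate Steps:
O = 6 (O = 4 + 2 = 6)
j(-3*O)² = ((-3*6)²)² = ((-18)²)² = 324² = 104976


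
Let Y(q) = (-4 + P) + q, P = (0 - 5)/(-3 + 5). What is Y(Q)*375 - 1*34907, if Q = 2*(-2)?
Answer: -77689/2 ≈ -38845.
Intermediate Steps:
P = -5/2 ≈ -2.5000
Q = -4
Y(q) = -13/2 + q (Y(q) = (-4 - 5/2) + q = -13/2 + q)
Y(Q)*375 - 1*34907 = (-13/2 - 4)*375 - 1*34907 = -21/2*375 - 34907 = -7875/2 - 34907 = -77689/2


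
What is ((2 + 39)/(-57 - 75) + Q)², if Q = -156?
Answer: 425720689/17424 ≈ 24433.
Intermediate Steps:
((2 + 39)/(-57 - 75) + Q)² = ((2 + 39)/(-57 - 75) - 156)² = (41/(-132) - 156)² = (41*(-1/132) - 156)² = (-41/132 - 156)² = (-20633/132)² = 425720689/17424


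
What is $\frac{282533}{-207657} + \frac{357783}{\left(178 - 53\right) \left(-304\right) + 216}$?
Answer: $- \frac{84971371303}{7846112088} \approx -10.83$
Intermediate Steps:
$\frac{282533}{-207657} + \frac{357783}{\left(178 - 53\right) \left(-304\right) + 216} = 282533 \left(- \frac{1}{207657}\right) + \frac{357783}{\left(178 - 53\right) \left(-304\right) + 216} = - \frac{282533}{207657} + \frac{357783}{125 \left(-304\right) + 216} = - \frac{282533}{207657} + \frac{357783}{-38000 + 216} = - \frac{282533}{207657} + \frac{357783}{-37784} = - \frac{282533}{207657} + 357783 \left(- \frac{1}{37784}\right) = - \frac{282533}{207657} - \frac{357783}{37784} = - \frac{84971371303}{7846112088}$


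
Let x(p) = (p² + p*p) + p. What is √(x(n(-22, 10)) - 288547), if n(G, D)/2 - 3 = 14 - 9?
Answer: I*√288019 ≈ 536.67*I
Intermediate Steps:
n(G, D) = 16 (n(G, D) = 6 + 2*(14 - 9) = 6 + 2*5 = 6 + 10 = 16)
x(p) = p + 2*p² (x(p) = (p² + p²) + p = 2*p² + p = p + 2*p²)
√(x(n(-22, 10)) - 288547) = √(16*(1 + 2*16) - 288547) = √(16*(1 + 32) - 288547) = √(16*33 - 288547) = √(528 - 288547) = √(-288019) = I*√288019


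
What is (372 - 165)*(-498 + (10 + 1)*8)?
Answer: -84870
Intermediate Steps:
(372 - 165)*(-498 + (10 + 1)*8) = 207*(-498 + 11*8) = 207*(-498 + 88) = 207*(-410) = -84870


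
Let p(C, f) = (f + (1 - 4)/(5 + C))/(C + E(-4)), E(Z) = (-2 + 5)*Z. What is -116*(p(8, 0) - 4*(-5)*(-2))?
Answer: 60233/13 ≈ 4633.3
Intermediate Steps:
E(Z) = 3*Z
p(C, f) = (f - 3/(5 + C))/(-12 + C) (p(C, f) = (f + (1 - 4)/(5 + C))/(C + 3*(-4)) = (f - 3/(5 + C))/(C - 12) = (f - 3/(5 + C))/(-12 + C))
-116*(p(8, 0) - 4*(-5)*(-2)) = -116*((3 - 5*0 - 1*8*0)/(60 - 1*8**2 + 7*8) - 4*(-5)*(-2)) = -116*((3 + 0 + 0)/(60 - 1*64 + 56) + 20*(-2)) = -116*(3/(60 - 64 + 56) - 40) = -116*(3/52 - 40) = -116*(-2077/52) = 60233/13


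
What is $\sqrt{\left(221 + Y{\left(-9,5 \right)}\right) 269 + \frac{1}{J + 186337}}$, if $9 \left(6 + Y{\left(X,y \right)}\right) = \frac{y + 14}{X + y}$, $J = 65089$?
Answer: $\frac{\sqrt{32823600142999015}}{754278} \approx 240.19$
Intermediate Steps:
$Y{\left(X,y \right)} = -6 + \frac{14 + y}{9 \left(X + y\right)}$ ($Y{\left(X,y \right)} = -6 + \frac{\left(y + 14\right) \frac{1}{X + y}}{9} = -6 + \frac{\left(14 + y\right) \frac{1}{X + y}}{9} = -6 + \frac{\frac{1}{X + y} \left(14 + y\right)}{9} = -6 + \frac{14 + y}{9 \left(X + y\right)}$)
$\sqrt{\left(221 + Y{\left(-9,5 \right)}\right) 269 + \frac{1}{J + 186337}} = \sqrt{\left(221 + \frac{14 - -486 - 265}{9 \left(-9 + 5\right)}\right) 269 + \frac{1}{65089 + 186337}} = \sqrt{\left(221 + \frac{14 + 486 - 265}{9 \left(-4\right)}\right) 269 + \frac{1}{251426}} = \sqrt{\left(221 + \frac{1}{9} \left(- \frac{1}{4}\right) 235\right) 269 + \frac{1}{251426}} = \sqrt{\left(221 - \frac{235}{36}\right) 269 + \frac{1}{251426}} = \sqrt{\frac{7721}{36} \cdot 269 + \frac{1}{251426}} = \sqrt{\frac{2076949}{36} + \frac{1}{251426}} = \sqrt{\frac{261099489655}{4525668}} = \frac{\sqrt{32823600142999015}}{754278}$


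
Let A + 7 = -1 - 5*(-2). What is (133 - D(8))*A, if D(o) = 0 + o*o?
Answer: 138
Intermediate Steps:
D(o) = o**2 (D(o) = 0 + o**2 = o**2)
A = 2 (A = -7 + (-1 - 5*(-2)) = -7 + (-1 + 10) = -7 + 9 = 2)
(133 - D(8))*A = (133 - 1*8**2)*2 = (133 - 1*64)*2 = (133 - 64)*2 = 69*2 = 138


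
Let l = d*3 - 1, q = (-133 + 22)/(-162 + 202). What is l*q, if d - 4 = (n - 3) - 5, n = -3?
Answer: 1221/20 ≈ 61.050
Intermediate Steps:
d = -7 (d = 4 + ((-3 - 3) - 5) = 4 + (-6 - 5) = 4 - 11 = -7)
q = -111/40 ≈ -2.7750
l = -22 (l = -7*3 - 1 = -21 - 1 = -22)
l*q = -22*(-111/40) = 1221/20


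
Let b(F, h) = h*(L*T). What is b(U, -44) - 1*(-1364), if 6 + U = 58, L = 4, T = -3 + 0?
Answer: 1892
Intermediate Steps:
T = -3
U = 52 (U = -6 + 58 = 52)
b(F, h) = -12*h (b(F, h) = h*(4*(-3)) = h*(-12) = -12*h)
b(U, -44) - 1*(-1364) = -12*(-44) - 1*(-1364) = 528 + 1364 = 1892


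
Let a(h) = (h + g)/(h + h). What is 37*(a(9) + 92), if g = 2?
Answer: 61679/18 ≈ 3426.6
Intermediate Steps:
a(h) = (2 + h)/(2*h) (a(h) = (h + 2)/(h + h) = (2 + h)/((2*h)) = (2 + h)*(1/(2*h)) = (2 + h)/(2*h))
37*(a(9) + 92) = 37*((½)*(2 + 9)/9 + 92) = 37*((½)*(⅑)*11 + 92) = 37*(11/18 + 92) = 37*(1667/18) = 61679/18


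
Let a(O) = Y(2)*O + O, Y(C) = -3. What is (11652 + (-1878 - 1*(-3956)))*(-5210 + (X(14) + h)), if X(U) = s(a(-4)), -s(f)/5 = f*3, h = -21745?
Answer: -371739750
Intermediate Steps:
a(O) = -2*O (a(O) = -3*O + O = -2*O)
s(f) = -15*f (s(f) = -5*f*3 = -15*f)
X(U) = -120 (X(U) = -(-30)*(-4) = -15*8 = -120)
(11652 + (-1878 - 1*(-3956)))*(-5210 + (X(14) + h)) = (11652 + (-1878 - 1*(-3956)))*(-5210 + (-120 - 21745)) = (11652 + (-1878 + 3956))*(-5210 - 21865) = (11652 + 2078)*(-27075) = 13730*(-27075) = -371739750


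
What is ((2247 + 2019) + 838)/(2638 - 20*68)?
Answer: 2552/639 ≈ 3.9937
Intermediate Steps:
((2247 + 2019) + 838)/(2638 - 20*68) = (4266 + 838)/(2638 - 1360) = 5104/1278 = 5104*(1/1278) = 2552/639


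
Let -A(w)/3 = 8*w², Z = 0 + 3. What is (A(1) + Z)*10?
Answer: -210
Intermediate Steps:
Z = 3
A(w) = -24*w²
(A(1) + Z)*10 = (-24*1² + 3)*10 = (-24*1 + 3)*10 = (-24 + 3)*10 = -21*10 = -210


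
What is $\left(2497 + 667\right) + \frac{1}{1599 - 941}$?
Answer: $\frac{2081913}{658} \approx 3164.0$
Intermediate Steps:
$\left(2497 + 667\right) + \frac{1}{1599 - 941} = 3164 + \frac{1}{658} = \frac{2081913}{658}$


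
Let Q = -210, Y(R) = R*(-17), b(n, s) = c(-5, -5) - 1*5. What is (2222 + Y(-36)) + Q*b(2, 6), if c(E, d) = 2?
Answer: 3464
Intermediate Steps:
b(n, s) = -3 (b(n, s) = 2 - 1*5 = 2 - 5 = -3)
Y(R) = -17*R
(2222 + Y(-36)) + Q*b(2, 6) = (2222 - 17*(-36)) - 210*(-3) = (2222 + 612) + 630 = 2834 + 630 = 3464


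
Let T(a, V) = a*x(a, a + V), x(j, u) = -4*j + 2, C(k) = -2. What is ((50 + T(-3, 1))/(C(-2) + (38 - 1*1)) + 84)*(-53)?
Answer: -156244/35 ≈ -4464.1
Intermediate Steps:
x(j, u) = 2 - 4*j
T(a, V) = a*(2 - 4*a)
((50 + T(-3, 1))/(C(-2) + (38 - 1*1)) + 84)*(-53) = ((50 + 2*(-3)*(1 - 2*(-3)))/(-2 + (38 - 1*1)) + 84)*(-53) = ((50 + 2*(-3)*(1 + 6))/(-2 + (38 - 1)) + 84)*(-53) = ((50 + 2*(-3)*7)/(-2 + 37) + 84)*(-53) = ((50 - 42)/35 + 84)*(-53) = (8*(1/35) + 84)*(-53) = (8/35 + 84)*(-53) = (2948/35)*(-53) = -156244/35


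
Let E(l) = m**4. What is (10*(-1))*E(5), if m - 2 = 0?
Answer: -160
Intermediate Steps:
m = 2 (m = 2 + 0 = 2)
E(l) = 16 (E(l) = 2**4 = 16)
(10*(-1))*E(5) = (10*(-1))*16 = -10*16 = -160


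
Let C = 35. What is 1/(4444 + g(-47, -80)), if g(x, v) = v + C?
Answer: 1/4399 ≈ 0.00022732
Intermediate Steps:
g(x, v) = 35 + v (g(x, v) = v + 35 = 35 + v)
1/(4444 + g(-47, -80)) = 1/(4444 + (35 - 80)) = 1/(4444 - 45) = 1/4399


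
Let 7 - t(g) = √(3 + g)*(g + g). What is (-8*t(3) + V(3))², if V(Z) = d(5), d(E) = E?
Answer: 16425 - 4896*√6 ≈ 4432.3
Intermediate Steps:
V(Z) = 5
t(g) = 7 - 2*g*√(3 + g) (t(g) = 7 - √(3 + g)*(g + g) = 7 - √(3 + g)*2*g = 7 - 2*g*√(3 + g))
(-8*t(3) + V(3))² = (-8*(7 - 2*3*√(3 + 3)) + 5)² = (-8*(7 - 2*3*√6) + 5)² = (-8*(7 - 6*√6) + 5)² = ((-56 + 48*√6) + 5)² = (-51 + 48*√6)²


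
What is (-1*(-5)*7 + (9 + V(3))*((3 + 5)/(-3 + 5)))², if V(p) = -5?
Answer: 2601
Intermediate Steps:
(-1*(-5)*7 + (9 + V(3))*((3 + 5)/(-3 + 5)))² = (-1*(-5)*7 + (9 - 5)*((3 + 5)/(-3 + 5)))² = (5*7 + 4*(8/2))² = (35 + 4*(8*(½)))² = (35 + 4*4)² = (35 + 16)² = 51² = 2601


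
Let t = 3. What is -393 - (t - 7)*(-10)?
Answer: -433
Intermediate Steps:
-393 - (t - 7)*(-10) = -393 - (3 - 7)*(-10) = -393 - (-4)*(-10) = -393 - 1*40 = -393 - 40 = -433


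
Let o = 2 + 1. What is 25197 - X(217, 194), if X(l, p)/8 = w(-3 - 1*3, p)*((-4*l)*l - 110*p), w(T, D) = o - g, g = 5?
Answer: -3329939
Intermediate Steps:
o = 3
w(T, D) = -2 (w(T, D) = 3 - 1*5 = 3 - 5 = -2)
X(l, p) = 64*l² + 1760*p (X(l, p) = 8*(-2*((-4*l)*l - 110*p)) = 8*(-2*(-4*l² - 110*p)) = 8*(-2*(-110*p - 4*l²)) = 8*(8*l² + 220*p) = 64*l² + 1760*p)
25197 - X(217, 194) = 25197 - (64*217² + 1760*194) = 25197 - (64*47089 + 341440) = 25197 - (3013696 + 341440) = 25197 - 1*3355136 = 25197 - 3355136 = -3329939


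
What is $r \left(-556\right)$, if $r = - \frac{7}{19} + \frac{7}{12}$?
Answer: $- \frac{6811}{57} \approx -119.49$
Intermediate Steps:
$r = \frac{49}{228}$ ($r = \left(-7\right) \frac{1}{19} + 7 \cdot \frac{1}{12} = - \frac{7}{19} + \frac{7}{12} = \frac{49}{228} \approx 0.21491$)
$r \left(-556\right) = \frac{49}{228} \left(-556\right) = - \frac{6811}{57}$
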